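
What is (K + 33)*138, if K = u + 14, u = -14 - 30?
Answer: 414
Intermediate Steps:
u = -44
K = -30 (K = -44 + 14 = -30)
(K + 33)*138 = (-30 + 33)*138 = 3*138 = 414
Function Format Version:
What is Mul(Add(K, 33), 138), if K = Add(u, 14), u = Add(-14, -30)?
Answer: 414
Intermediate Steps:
u = -44
K = -30 (K = Add(-44, 14) = -30)
Mul(Add(K, 33), 138) = Mul(Add(-30, 33), 138) = Mul(3, 138) = 414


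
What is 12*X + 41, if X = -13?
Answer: -115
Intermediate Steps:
12*X + 41 = 12*(-13) + 41 = -156 + 41 = -115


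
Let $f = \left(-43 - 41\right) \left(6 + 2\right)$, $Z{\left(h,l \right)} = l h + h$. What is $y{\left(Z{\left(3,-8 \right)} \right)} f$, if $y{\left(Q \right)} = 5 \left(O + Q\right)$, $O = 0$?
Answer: $70560$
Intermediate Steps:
$Z{\left(h,l \right)} = h + h l$ ($Z{\left(h,l \right)} = h l + h = h + h l$)
$y{\left(Q \right)} = 5 Q$ ($y{\left(Q \right)} = 5 \left(0 + Q\right) = 5 Q$)
$f = -672$ ($f = \left(-84\right) 8 = -672$)
$y{\left(Z{\left(3,-8 \right)} \right)} f = 5 \cdot 3 \left(1 - 8\right) \left(-672\right) = 5 \cdot 3 \left(-7\right) \left(-672\right) = 5 \left(-21\right) \left(-672\right) = \left(-105\right) \left(-672\right) = 70560$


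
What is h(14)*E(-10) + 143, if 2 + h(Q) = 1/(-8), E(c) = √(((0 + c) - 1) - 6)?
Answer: 143 - 17*I*√17/8 ≈ 143.0 - 8.7616*I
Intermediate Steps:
E(c) = √(-7 + c) (E(c) = √((c - 1) - 6) = √((-1 + c) - 6) = √(-7 + c))
h(Q) = -17/8 (h(Q) = -2 + 1/(-8) = -2 - ⅛ = -17/8)
h(14)*E(-10) + 143 = -17*√(-7 - 10)/8 + 143 = -17*I*√17/8 + 143 = 143 - 17*I*√17/8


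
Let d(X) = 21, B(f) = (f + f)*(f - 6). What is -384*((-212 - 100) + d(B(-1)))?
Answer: 111744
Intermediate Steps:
B(f) = 2*f*(-6 + f) (B(f) = (2*f)*(-6 + f) = 2*f*(-6 + f))
-384*((-212 - 100) + d(B(-1))) = -384*((-212 - 100) + 21) = -384*(-312 + 21) = -384*(-291) = 111744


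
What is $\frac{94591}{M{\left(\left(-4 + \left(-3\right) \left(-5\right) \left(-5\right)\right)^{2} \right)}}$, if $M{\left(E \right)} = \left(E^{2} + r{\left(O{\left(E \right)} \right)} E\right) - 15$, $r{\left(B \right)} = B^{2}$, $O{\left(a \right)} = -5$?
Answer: $\frac{94591}{39106091} \approx 0.0024188$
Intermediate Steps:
$M{\left(E \right)} = -15 + E^{2} + 25 E$ ($M{\left(E \right)} = \left(E^{2} + \left(-5\right)^{2} E\right) - 15 = \left(E^{2} + 25 E\right) - 15 = -15 + E^{2} + 25 E$)
$\frac{94591}{M{\left(\left(-4 + \left(-3\right) \left(-5\right) \left(-5\right)\right)^{2} \right)}} = \frac{94591}{-15 + \left(\left(-4 + \left(-3\right) \left(-5\right) \left(-5\right)\right)^{2}\right)^{2} + 25 \left(-4 + \left(-3\right) \left(-5\right) \left(-5\right)\right)^{2}} = \frac{94591}{-15 + \left(\left(-4 + 15 \left(-5\right)\right)^{2}\right)^{2} + 25 \left(-4 + 15 \left(-5\right)\right)^{2}} = \frac{94591}{-15 + \left(\left(-4 - 75\right)^{2}\right)^{2} + 25 \left(-4 - 75\right)^{2}} = \frac{94591}{-15 + \left(\left(-79\right)^{2}\right)^{2} + 25 \left(-79\right)^{2}} = \frac{94591}{-15 + 6241^{2} + 25 \cdot 6241} = \frac{94591}{-15 + 38950081 + 156025} = \frac{94591}{39106091}$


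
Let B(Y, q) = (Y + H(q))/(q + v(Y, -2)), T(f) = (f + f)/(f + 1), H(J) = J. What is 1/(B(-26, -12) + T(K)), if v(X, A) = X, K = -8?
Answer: 7/23 ≈ 0.30435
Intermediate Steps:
T(f) = 2*f/(1 + f) (T(f) = (2*f)/(1 + f) = 2*f/(1 + f))
B(Y, q) = 1 (B(Y, q) = (Y + q)/(q + Y) = (Y + q)/(Y + q) = 1)
1/(B(-26, -12) + T(K)) = 1/(1 + 2*(-8)/(1 - 8)) = 1/(1 + 2*(-8)/(-7)) = 1/(1 + 2*(-8)*(-⅐)) = 1/(1 + 16/7) = 1/(23/7) = 7/23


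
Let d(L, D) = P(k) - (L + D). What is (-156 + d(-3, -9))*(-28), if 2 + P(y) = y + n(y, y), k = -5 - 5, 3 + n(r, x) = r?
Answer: 4732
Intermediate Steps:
n(r, x) = -3 + r
k = -10
P(y) = -5 + 2*y (P(y) = -2 + (y + (-3 + y)) = -2 + (-3 + 2*y) = -5 + 2*y)
d(L, D) = -25 - D - L (d(L, D) = (-5 + 2*(-10)) - (L + D) = (-5 - 20) - (D + L) = -25 + (-D - L) = -25 - D - L)
(-156 + d(-3, -9))*(-28) = (-156 + (-25 - 1*(-9) - 1*(-3)))*(-28) = (-156 + (-25 + 9 + 3))*(-28) = (-156 - 13)*(-28) = -169*(-28) = 4732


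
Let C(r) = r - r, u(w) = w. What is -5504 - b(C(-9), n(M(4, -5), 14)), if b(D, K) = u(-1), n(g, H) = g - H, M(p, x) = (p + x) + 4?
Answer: -5503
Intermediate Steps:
M(p, x) = 4 + p + x
C(r) = 0
b(D, K) = -1
-5504 - b(C(-9), n(M(4, -5), 14)) = -5504 - 1*(-1) = -5504 + 1 = -5503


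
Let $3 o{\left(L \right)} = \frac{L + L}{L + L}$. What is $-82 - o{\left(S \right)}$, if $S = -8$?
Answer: $- \frac{247}{3} \approx -82.333$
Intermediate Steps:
$o{\left(L \right)} = \frac{1}{3}$ ($o{\left(L \right)} = \frac{\left(L + L\right) \frac{1}{L + L}}{3} = \frac{2 L \frac{1}{2 L}}{3} = \frac{1}{3} \cdot 1 = \frac{1}{3}$)
$-82 - o{\left(S \right)} = -82 - \frac{1}{3} = - \frac{247}{3}$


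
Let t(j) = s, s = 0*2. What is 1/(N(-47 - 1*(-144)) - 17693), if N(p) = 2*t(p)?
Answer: -1/17693 ≈ -5.6520e-5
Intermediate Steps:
s = 0
t(j) = 0
N(p) = 0 (N(p) = 2*0 = 0)
1/(N(-47 - 1*(-144)) - 17693) = 1/(0 - 17693) = 1/(-17693) = -1/17693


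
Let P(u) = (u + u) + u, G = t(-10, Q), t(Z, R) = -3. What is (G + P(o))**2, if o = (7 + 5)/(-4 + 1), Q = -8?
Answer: 225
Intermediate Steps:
o = -4 (o = 12/(-3) = 12*(-1/3) = -4)
G = -3
P(u) = 3*u (P(u) = 2*u + u = 3*u)
(G + P(o))**2 = (-3 + 3*(-4))**2 = (-3 - 12)**2 = (-15)**2 = 225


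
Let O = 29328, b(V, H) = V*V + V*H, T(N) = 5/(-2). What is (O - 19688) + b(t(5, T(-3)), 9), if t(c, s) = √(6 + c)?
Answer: 9651 + 9*√11 ≈ 9680.8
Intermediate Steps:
T(N) = -5/2 (T(N) = 5*(-½) = -5/2)
b(V, H) = V² + H*V
(O - 19688) + b(t(5, T(-3)), 9) = (29328 - 19688) + √(6 + 5)*(9 + √(6 + 5)) = 9640 + √11*(9 + √11)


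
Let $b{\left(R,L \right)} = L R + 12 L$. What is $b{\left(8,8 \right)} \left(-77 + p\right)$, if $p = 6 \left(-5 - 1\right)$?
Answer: $-18080$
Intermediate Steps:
$b{\left(R,L \right)} = 12 L + L R$
$p = -36$ ($p = 6 \left(-6\right) = -36$)
$b{\left(8,8 \right)} \left(-77 + p\right) = 8 \left(12 + 8\right) \left(-77 - 36\right) = 8 \cdot 20 \left(-113\right) = 160 \left(-113\right) = -18080$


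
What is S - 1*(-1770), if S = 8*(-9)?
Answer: 1698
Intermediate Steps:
S = -72
S - 1*(-1770) = -72 - 1*(-1770) = -72 + 1770 = 1698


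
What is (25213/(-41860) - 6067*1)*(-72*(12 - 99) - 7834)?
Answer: 39876403781/4186 ≈ 9.5261e+6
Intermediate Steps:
(25213/(-41860) - 6067*1)*(-72*(12 - 99) - 7834) = (25213*(-1/41860) - 6067)*(-72*(-87) - 7834) = (-25213/41860 - 6067)*(6264 - 7834) = -253989833/41860*(-1570) = 39876403781/4186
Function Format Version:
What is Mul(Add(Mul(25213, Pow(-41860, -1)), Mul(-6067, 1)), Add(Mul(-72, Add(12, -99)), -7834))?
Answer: Rational(39876403781, 4186) ≈ 9.5261e+6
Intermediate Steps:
Mul(Add(Mul(25213, Pow(-41860, -1)), Mul(-6067, 1)), Add(Mul(-72, Add(12, -99)), -7834)) = Mul(Add(Mul(25213, Rational(-1, 41860)), -6067), Add(Mul(-72, -87), -7834)) = Mul(Add(Rational(-25213, 41860), -6067), Add(6264, -7834)) = Mul(Rational(-253989833, 41860), -1570) = Rational(39876403781, 4186)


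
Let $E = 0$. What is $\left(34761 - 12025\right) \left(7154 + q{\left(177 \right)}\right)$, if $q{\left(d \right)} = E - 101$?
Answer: $160357008$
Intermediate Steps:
$q{\left(d \right)} = -101$ ($q{\left(d \right)} = 0 - 101 = -101$)
$\left(34761 - 12025\right) \left(7154 + q{\left(177 \right)}\right) = \left(34761 - 12025\right) \left(7154 - 101\right) = 22736 \cdot 7053 = 160357008$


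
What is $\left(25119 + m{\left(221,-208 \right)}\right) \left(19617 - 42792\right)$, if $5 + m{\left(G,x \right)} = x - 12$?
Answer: $-576918450$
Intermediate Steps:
$m{\left(G,x \right)} = -17 + x$ ($m{\left(G,x \right)} = -5 + \left(x - 12\right) = -5 + \left(-12 + x\right) = -17 + x$)
$\left(25119 + m{\left(221,-208 \right)}\right) \left(19617 - 42792\right) = \left(25119 - 225\right) \left(19617 - 42792\right) = \left(25119 - 225\right) \left(-23175\right) = 24894 \left(-23175\right) = -576918450$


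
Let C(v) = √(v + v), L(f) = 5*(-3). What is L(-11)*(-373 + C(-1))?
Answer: 5595 - 15*I*√2 ≈ 5595.0 - 21.213*I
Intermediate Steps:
L(f) = -15
C(v) = √2*√v (C(v) = √(2*v) = √2*√v)
L(-11)*(-373 + C(-1)) = -15*(-373 + √2*√(-1)) = -15*(-373 + √2*I) = -15*(-373 + I*√2) = 5595 - 15*I*√2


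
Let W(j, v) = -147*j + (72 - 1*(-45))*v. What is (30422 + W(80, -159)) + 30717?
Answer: 30776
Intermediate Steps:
W(j, v) = -147*j + 117*v (W(j, v) = -147*j + (72 + 45)*v = -147*j + 117*v)
(30422 + W(80, -159)) + 30717 = (30422 + (-147*80 + 117*(-159))) + 30717 = (30422 + (-11760 - 18603)) + 30717 = (30422 - 30363) + 30717 = 59 + 30717 = 30776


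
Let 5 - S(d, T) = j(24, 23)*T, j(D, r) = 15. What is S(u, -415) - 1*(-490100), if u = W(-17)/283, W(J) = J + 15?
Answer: 496330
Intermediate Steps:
W(J) = 15 + J
u = -2/283 (u = (15 - 17)/283 = -2*1/283 = -2/283 ≈ -0.0070671)
S(d, T) = 5 - 15*T
S(u, -415) - 1*(-490100) = (5 - 15*(-415)) - 1*(-490100) = (5 + 6225) + 490100 = 6230 + 490100 = 496330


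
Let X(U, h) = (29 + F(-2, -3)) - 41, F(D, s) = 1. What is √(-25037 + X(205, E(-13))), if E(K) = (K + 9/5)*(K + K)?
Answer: 2*I*√6262 ≈ 158.27*I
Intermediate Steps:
E(K) = 2*K*(9/5 + K) (E(K) = (K + 9*(⅕))*(2*K) = (K + 9/5)*(2*K) = (9/5 + K)*(2*K) = 2*K*(9/5 + K))
X(U, h) = -11 (X(U, h) = (29 + 1) - 41 = 30 - 41 = -11)
√(-25037 + X(205, E(-13))) = √(-25037 - 11) = √(-25048) = 2*I*√6262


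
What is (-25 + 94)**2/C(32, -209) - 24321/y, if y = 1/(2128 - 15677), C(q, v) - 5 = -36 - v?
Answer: 58655495523/178 ≈ 3.2953e+8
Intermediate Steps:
C(q, v) = -31 - v (C(q, v) = 5 + (-36 - v) = -31 - v)
y = -1/13549 (y = 1/(-13549) = -1/13549 ≈ -7.3806e-5)
(-25 + 94)**2/C(32, -209) - 24321/y = (-25 + 94)**2/(-31 - 1*(-209)) - 24321/(-1/13549) = 69**2/(-31 + 209) - 24321*(-13549) = 4761/178 + 329525229 = 58655495523/178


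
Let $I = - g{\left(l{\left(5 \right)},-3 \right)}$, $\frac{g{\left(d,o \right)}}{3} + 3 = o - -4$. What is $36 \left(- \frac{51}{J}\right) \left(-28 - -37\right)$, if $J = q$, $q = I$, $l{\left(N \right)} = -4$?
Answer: $-2754$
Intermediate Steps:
$g{\left(d,o \right)} = 3 + 3 o$ ($g{\left(d,o \right)} = -9 + 3 \left(o - -4\right) = -9 + 3 \left(o + 4\right) = -9 + 3 \left(4 + o\right) = -9 + \left(12 + 3 o\right) = 3 + 3 o$)
$I = 6$ ($I = - (3 + 3 \left(-3\right)) = - (3 - 9) = \left(-1\right) \left(-6\right) = 6$)
$q = 6$
$J = 6$
$36 \left(- \frac{51}{J}\right) \left(-28 - -37\right) = 36 \left(- \frac{51}{6}\right) \left(-28 - -37\right) = 36 \left(\left(-51\right) \frac{1}{6}\right) \left(-28 + 37\right) = 36 \left(- \frac{17}{2}\right) 9 = \left(-306\right) 9 = -2754$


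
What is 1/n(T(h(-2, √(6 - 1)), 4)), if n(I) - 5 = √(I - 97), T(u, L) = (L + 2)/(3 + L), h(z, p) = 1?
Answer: 35/848 - I*√4711/848 ≈ 0.041274 - 0.08094*I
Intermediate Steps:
T(u, L) = (2 + L)/(3 + L)
n(I) = 5 + √(-97 + I) (n(I) = 5 + √(I - 97) = 5 + √(-97 + I))
1/n(T(h(-2, √(6 - 1)), 4)) = 1/(5 + √(-97 + (2 + 4)/(3 + 4))) = 1/(5 + √(-97 + 6/7)) = 1/(5 + √(-673/7)) = 1/(5 + I*√4711/7)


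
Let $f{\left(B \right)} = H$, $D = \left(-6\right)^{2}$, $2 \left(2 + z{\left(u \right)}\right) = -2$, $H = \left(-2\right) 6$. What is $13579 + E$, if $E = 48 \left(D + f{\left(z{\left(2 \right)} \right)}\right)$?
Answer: $14731$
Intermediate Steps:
$H = -12$
$z{\left(u \right)} = -3$ ($z{\left(u \right)} = -2 + \frac{1}{2} \left(-2\right) = -2 - 1 = -3$)
$D = 36$
$f{\left(B \right)} = -12$
$E = 1152$ ($E = 48 \left(36 - 12\right) = 48 \cdot 24 = 1152$)
$13579 + E = 13579 + 1152 = 14731$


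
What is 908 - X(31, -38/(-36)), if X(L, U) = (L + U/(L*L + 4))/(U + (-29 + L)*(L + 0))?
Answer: 993971211/1095275 ≈ 907.51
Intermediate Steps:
X(L, U) = (L + U/(4 + L²))/(U + L*(-29 + L)) (X(L, U) = (L + U/(L² + 4))/(U + (-29 + L)*L) = (L + U/(4 + L²))/(U + L*(-29 + L)))
908 - X(31, -38/(-36)) = 908 - (-38/(-36) + 31³ + 4*31)/(31⁴ - 116*31 - 29*31³ + 4*(-38/(-36)) + 4*31² - 38/(-36)*31²) = 908 - (-38*(-1/36) + 29791 + 124)/(923521 - 3596 - 29*29791 + 4*(-38*(-1/36)) + 4*961 - 38*(-1/36)*961) = 908 - (19/18 + 29791 + 124)/(923521 - 3596 - 863939 + 4*(19/18) + 3844 + (19/18)*961) = 908 - 538489/((923521 - 3596 - 863939 + 38/9 + 3844 + 18259/18)*18) = 908 - 538489/(1095275/18*18) = 908 - 18*538489/(1095275*18) = 908 - 1*538489/1095275 = 908 - 538489/1095275 = 993971211/1095275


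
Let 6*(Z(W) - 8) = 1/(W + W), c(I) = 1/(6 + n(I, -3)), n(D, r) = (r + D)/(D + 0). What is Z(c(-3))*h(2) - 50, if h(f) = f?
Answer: -98/3 ≈ -32.667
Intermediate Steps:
n(D, r) = (D + r)/D
c(I) = 1/(6 + (-3 + I)/I) (c(I) = 1/(6 + (I - 3)/I) = 1/(6 + (-3 + I)/I))
Z(W) = 8 + 1/(12*W) (Z(W) = 8 + 1/(6*(W + W)) = 8 + 1/(6*((2*W))) = 8 + (1/(2*W))/6 = 8 + 1/(12*W))
Z(c(-3))*h(2) - 50 = (8 + 1/(12*((-3/(-3 + 7*(-3))))))*2 - 50 = (8 + 1/(12*((-3/(-3 - 21)))))*2 - 50 = (8 + 1/(12*((-3/(-24)))))*2 - 50 = (8 + 1/(12*((-3*(-1/24)))))*2 - 50 = (8 + 1/(12*(1/8)))*2 - 50 = (8 + (1/12)*8)*2 - 50 = (8 + 2/3)*2 - 50 = (26/3)*2 - 50 = 52/3 - 50 = -98/3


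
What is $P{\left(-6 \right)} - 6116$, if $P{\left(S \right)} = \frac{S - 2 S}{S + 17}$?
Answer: $- \frac{67270}{11} \approx -6115.5$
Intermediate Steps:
$P{\left(S \right)} = - \frac{S}{17 + S}$ ($P{\left(S \right)} = \frac{\left(-1\right) S}{17 + S} = - \frac{S}{17 + S}$)
$P{\left(-6 \right)} - 6116 = \left(-1\right) \left(-6\right) \frac{1}{17 - 6} - 6116 = \left(-1\right) \left(-6\right) \frac{1}{11} - 6116 = \frac{6}{11} - 6116 = - \frac{67270}{11}$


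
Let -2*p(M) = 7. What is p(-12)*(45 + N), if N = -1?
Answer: -154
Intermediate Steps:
p(M) = -7/2 (p(M) = -½*7 = -7/2)
p(-12)*(45 + N) = -7*(45 - 1)/2 = -7/2*44 = -154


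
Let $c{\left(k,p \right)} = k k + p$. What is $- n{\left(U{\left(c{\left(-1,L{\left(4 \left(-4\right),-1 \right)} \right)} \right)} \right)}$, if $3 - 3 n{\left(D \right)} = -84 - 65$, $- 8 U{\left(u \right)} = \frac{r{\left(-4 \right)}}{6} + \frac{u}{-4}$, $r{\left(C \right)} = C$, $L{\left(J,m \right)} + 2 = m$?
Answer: $- \frac{152}{3} \approx -50.667$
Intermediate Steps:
$L{\left(J,m \right)} = -2 + m$
$c{\left(k,p \right)} = p + k^{2}$ ($c{\left(k,p \right)} = k^{2} + p = p + k^{2}$)
$U{\left(u \right)} = \frac{1}{12} + \frac{u}{32}$ ($U{\left(u \right)} = - \frac{- \frac{4}{6} + \frac{u}{-4}}{8} = - \frac{\left(-4\right) \frac{1}{6} + u \left(- \frac{1}{4}\right)}{8} = - \frac{- \frac{2}{3} - \frac{u}{4}}{8} = \frac{1}{12} + \frac{u}{32}$)
$n{\left(D \right)} = \frac{152}{3}$ ($n{\left(D \right)} = 1 - \frac{-84 - 65}{3} = 1 - - \frac{149}{3} = 1 + \frac{149}{3} = \frac{152}{3}$)
$- n{\left(U{\left(c{\left(-1,L{\left(4 \left(-4\right),-1 \right)} \right)} \right)} \right)} = \left(-1\right) \frac{152}{3} = - \frac{152}{3}$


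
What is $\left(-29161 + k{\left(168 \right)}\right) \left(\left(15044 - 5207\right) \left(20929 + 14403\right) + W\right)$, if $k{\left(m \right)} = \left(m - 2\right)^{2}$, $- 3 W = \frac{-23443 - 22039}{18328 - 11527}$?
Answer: $- \frac{3793837347527690}{6801} \approx -5.5784 \cdot 10^{11}$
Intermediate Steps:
$W = \frac{45482}{20403}$ ($W = - \frac{\left(-23443 - 22039\right) \frac{1}{18328 - 11527}}{3} = - \frac{\left(-45482\right) \frac{1}{6801}}{3} = \left(- \frac{1}{3}\right) \left(- \frac{45482}{6801}\right) = \frac{45482}{20403} \approx 2.2292$)
$k{\left(m \right)} = \left(-2 + m\right)^{2}$
$\left(-29161 + k{\left(168 \right)}\right) \left(\left(15044 - 5207\right) \left(20929 + 14403\right) + W\right) = \left(-29161 + \left(-2 + 168\right)^{2}\right) \left(\left(15044 - 5207\right) \left(20929 + 14403\right) + \frac{45482}{20403}\right) = \left(-29161 + 166^{2}\right) \left(9837 \cdot 35332 + \frac{45482}{20403}\right) = \left(-29161 + 27556\right) \left(347560884 + \frac{45482}{20403}\right) = \left(-1605\right) \frac{7091284761734}{20403} = - \frac{3793837347527690}{6801}$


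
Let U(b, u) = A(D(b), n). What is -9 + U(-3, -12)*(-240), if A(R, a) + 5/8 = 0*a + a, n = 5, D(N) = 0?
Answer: -1059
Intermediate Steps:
A(R, a) = -5/8 + a (A(R, a) = -5/8 + (0*a + a) = -5/8 + (0 + a) = -5/8 + a)
U(b, u) = 35/8 (U(b, u) = -5/8 + 5 = 35/8)
-9 + U(-3, -12)*(-240) = -9 + (35/8)*(-240) = -9 - 1050 = -1059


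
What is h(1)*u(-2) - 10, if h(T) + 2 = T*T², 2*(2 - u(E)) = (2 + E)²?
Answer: -12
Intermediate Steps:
u(E) = 2 - (2 + E)²/2
h(T) = -2 + T³ (h(T) = -2 + T*T² = -2 + T³)
h(1)*u(-2) - 10 = (-2 + 1³)*(2 - (2 - 2)²/2) - 10 = (-2 + 1)*(2 - ½*0²) - 10 = -(2 - ½*0) - 10 = -(2 + 0) - 10 = -1*2 - 10 = -2 - 10 = -12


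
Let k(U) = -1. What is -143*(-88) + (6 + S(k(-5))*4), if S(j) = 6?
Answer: 12614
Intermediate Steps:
-143*(-88) + (6 + S(k(-5))*4) = -143*(-88) + (6 + 6*4) = 12584 + (6 + 24) = 12584 + 30 = 12614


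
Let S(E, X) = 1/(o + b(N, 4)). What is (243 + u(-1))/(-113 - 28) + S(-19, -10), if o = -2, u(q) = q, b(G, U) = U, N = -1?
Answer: -343/282 ≈ -1.2163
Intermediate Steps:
S(E, X) = ½ (S(E, X) = 1/(-2 + 4) = 1/2 = ½)
(243 + u(-1))/(-113 - 28) + S(-19, -10) = (243 - 1)/(-113 - 28) + ½ = 242/(-141) + ½ = 242*(-1/141) + ½ = -242/141 + ½ = -343/282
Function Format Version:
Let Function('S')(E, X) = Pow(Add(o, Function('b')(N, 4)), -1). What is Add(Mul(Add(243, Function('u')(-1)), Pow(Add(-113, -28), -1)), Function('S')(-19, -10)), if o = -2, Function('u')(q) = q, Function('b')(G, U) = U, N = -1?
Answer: Rational(-343, 282) ≈ -1.2163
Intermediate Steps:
Function('S')(E, X) = Rational(1, 2) (Function('S')(E, X) = Pow(Add(-2, 4), -1) = Pow(2, -1) = Rational(1, 2))
Add(Mul(Add(243, Function('u')(-1)), Pow(Add(-113, -28), -1)), Function('S')(-19, -10)) = Add(Mul(Add(243, -1), Pow(Add(-113, -28), -1)), Rational(1, 2)) = Add(Mul(242, Pow(-141, -1)), Rational(1, 2)) = Add(Mul(242, Rational(-1, 141)), Rational(1, 2)) = Add(Rational(-242, 141), Rational(1, 2)) = Rational(-343, 282)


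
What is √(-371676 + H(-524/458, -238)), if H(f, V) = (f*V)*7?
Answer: 8*I*√302986007/229 ≈ 608.09*I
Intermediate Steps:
H(f, V) = 7*V*f (H(f, V) = (V*f)*7 = 7*V*f)
√(-371676 + H(-524/458, -238)) = √(-371676 + 7*(-238)*(-524/458)) = √(-371676 + 7*(-238)*(-524*1/458)) = √(-371676 + 7*(-238)*(-262/229)) = √(-371676 + 436492/229) = √(-84677312/229) = 8*I*√302986007/229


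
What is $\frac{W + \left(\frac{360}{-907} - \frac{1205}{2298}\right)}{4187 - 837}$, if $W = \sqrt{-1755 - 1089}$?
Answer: $- \frac{384043}{1396471620} + \frac{3 i \sqrt{79}}{1675} \approx -0.00027501 + 0.015919 i$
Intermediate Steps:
$W = 6 i \sqrt{79}$ ($W = \sqrt{-2844} = 6 i \sqrt{79} \approx 53.329 i$)
$\frac{W + \left(\frac{360}{-907} - \frac{1205}{2298}\right)}{4187 - 837} = \frac{6 i \sqrt{79} + \left(\frac{360}{-907} - \frac{1205}{2298}\right)}{4187 - 837} = \frac{6 i \sqrt{79} + \left(360 \left(- \frac{1}{907}\right) - \frac{1205}{2298}\right)}{3350} = \left(6 i \sqrt{79} - \frac{1920215}{2084286}\right) \frac{1}{3350} = \left(- \frac{1920215}{2084286} + 6 i \sqrt{79}\right) \frac{1}{3350} = - \frac{384043}{1396471620} + \frac{3 i \sqrt{79}}{1675}$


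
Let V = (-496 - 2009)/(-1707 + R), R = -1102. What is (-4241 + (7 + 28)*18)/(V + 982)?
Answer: -441013/120041 ≈ -3.6739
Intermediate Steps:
V = 2505/2809 (V = (-496 - 2009)/(-1707 - 1102) = -2505/(-2809) = -2505*(-1/2809) = 2505/2809 ≈ 0.89178)
(-4241 + (7 + 28)*18)/(V + 982) = (-4241 + (7 + 28)*18)/(2505/2809 + 982) = (-4241 + 35*18)/(2760943/2809) = (-4241 + 630)*(2809/2760943) = -3611*2809/2760943 = -441013/120041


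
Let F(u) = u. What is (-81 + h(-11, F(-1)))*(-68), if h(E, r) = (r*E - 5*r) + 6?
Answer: 4012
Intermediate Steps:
h(E, r) = 6 - 5*r + E*r (h(E, r) = (E*r - 5*r) + 6 = (-5*r + E*r) + 6 = 6 - 5*r + E*r)
(-81 + h(-11, F(-1)))*(-68) = (-81 + (6 - 5*(-1) - 11*(-1)))*(-68) = (-81 + (6 + 5 + 11))*(-68) = (-81 + 22)*(-68) = -59*(-68) = 4012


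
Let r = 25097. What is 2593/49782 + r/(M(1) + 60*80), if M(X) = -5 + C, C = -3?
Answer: 630902255/119277672 ≈ 5.2894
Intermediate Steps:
M(X) = -8 (M(X) = -5 - 3 = -8)
2593/49782 + r/(M(1) + 60*80) = 2593/49782 + 25097/(-8 + 60*80) = 2593*(1/49782) + 25097/(-8 + 4800) = 2593/49782 + 25097/4792 = 630902255/119277672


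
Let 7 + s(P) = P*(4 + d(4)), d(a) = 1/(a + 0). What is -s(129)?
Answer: -2165/4 ≈ -541.25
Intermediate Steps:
d(a) = 1/a
s(P) = -7 + 17*P/4 (s(P) = -7 + P*(4 + 1/4) = -7 + P*(4 + ¼) = -7 + P*(17/4) = -7 + 17*P/4)
-s(129) = -(-7 + (17/4)*129) = -(-7 + 2193/4) = -1*2165/4 = -2165/4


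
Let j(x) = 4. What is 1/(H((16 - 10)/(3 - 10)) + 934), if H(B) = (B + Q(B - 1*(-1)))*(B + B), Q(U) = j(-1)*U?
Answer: 49/45790 ≈ 0.0010701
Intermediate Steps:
Q(U) = 4*U
H(B) = 2*B*(4 + 5*B) (H(B) = (B + 4*(B - 1*(-1)))*(B + B) = (B + 4*(B + 1))*(2*B) = (B + 4*(1 + B))*(2*B) = (B + (4 + 4*B))*(2*B) = (4 + 5*B)*(2*B) = 2*B*(4 + 5*B))
1/(H((16 - 10)/(3 - 10)) + 934) = 1/(2*((16 - 10)/(3 - 10))*(4 + 5*((16 - 10)/(3 - 10))) + 934) = 1/(2*(6/(-7))*(4 + 5*(6/(-7))) + 934) = 1/(2*(6*(-⅐))*(4 + 5*(6*(-⅐))) + 934) = 1/(2*(-6/7)*(4 + 5*(-6/7)) + 934) = 1/(2*(-6/7)*(4 - 30/7) + 934) = 1/(2*(-6/7)*(-2/7) + 934) = 1/(24/49 + 934) = 1/(45790/49) = 49/45790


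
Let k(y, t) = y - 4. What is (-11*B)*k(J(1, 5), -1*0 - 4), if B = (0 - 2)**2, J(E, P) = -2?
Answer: 264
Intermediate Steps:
k(y, t) = -4 + y
B = 4 (B = (-2)**2 = 4)
(-11*B)*k(J(1, 5), -1*0 - 4) = (-11*4)*(-4 - 2) = -44*(-6) = 264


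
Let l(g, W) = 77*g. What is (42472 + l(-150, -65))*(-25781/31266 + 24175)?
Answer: 11685884058509/15633 ≈ 7.4751e+8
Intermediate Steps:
(42472 + l(-150, -65))*(-25781/31266 + 24175) = (42472 + 77*(-150))*(-25781/31266 + 24175) = (42472 - 11550)*(-25781*1/31266 + 24175) = 30922*(-25781/31266 + 24175) = 30922*(755829769/31266) = 11685884058509/15633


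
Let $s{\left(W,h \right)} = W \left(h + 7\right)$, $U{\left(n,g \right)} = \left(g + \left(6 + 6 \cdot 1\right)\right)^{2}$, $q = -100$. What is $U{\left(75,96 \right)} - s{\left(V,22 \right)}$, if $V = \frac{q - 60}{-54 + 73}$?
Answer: $\frac{226256}{19} \approx 11908.0$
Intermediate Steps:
$V = - \frac{160}{19}$ ($V = \frac{-100 - 60}{-54 + 73} = - \frac{160}{19} \approx -8.4211$)
$U{\left(n,g \right)} = \left(12 + g\right)^{2}$ ($U{\left(n,g \right)} = \left(g + \left(6 + 6\right)\right)^{2} = \left(g + 12\right)^{2} = \left(12 + g\right)^{2}$)
$s{\left(W,h \right)} = W \left(7 + h\right)$
$U{\left(75,96 \right)} - s{\left(V,22 \right)} = \left(12 + 96\right)^{2} - - \frac{160 \left(7 + 22\right)}{19} = 108^{2} - \left(- \frac{160}{19}\right) 29 = 11664 - - \frac{4640}{19} = 11664 + \frac{4640}{19} = \frac{226256}{19}$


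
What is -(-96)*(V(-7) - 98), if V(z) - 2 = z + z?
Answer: -10560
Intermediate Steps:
V(z) = 2 + 2*z (V(z) = 2 + (z + z) = 2 + 2*z)
-(-96)*(V(-7) - 98) = -(-96)*((2 + 2*(-7)) - 98) = -(-96)*((2 - 14) - 98) = -(-96)*(-12 - 98) = -(-96)*(-110) = -1*10560 = -10560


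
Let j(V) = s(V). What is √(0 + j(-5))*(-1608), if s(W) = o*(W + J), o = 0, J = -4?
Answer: 0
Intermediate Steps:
s(W) = 0 (s(W) = 0*(W - 4) = 0*(-4 + W) = 0)
j(V) = 0
√(0 + j(-5))*(-1608) = √(0 + 0)*(-1608) = √0*(-1608) = 0*(-1608) = 0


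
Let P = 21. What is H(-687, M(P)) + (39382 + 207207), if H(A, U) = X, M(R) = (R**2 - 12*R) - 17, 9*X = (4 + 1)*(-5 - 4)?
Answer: 246584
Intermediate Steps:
X = -5 (X = ((4 + 1)*(-5 - 4))/9 = (5*(-9))/9 = (1/9)*(-45) = -5)
M(R) = -17 + R**2 - 12*R
H(A, U) = -5
H(-687, M(P)) + (39382 + 207207) = -5 + (39382 + 207207) = -5 + 246589 = 246584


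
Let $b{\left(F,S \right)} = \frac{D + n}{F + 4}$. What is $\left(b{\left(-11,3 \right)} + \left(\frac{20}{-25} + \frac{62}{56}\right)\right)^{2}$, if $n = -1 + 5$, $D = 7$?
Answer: $\frac{31329}{19600} \approx 1.5984$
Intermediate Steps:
$n = 4$
$b{\left(F,S \right)} = \frac{11}{4 + F}$ ($b{\left(F,S \right)} = \frac{7 + 4}{F + 4} = \frac{11}{4 + F}$)
$\left(b{\left(-11,3 \right)} + \left(\frac{20}{-25} + \frac{62}{56}\right)\right)^{2} = \left(\frac{11}{4 - 11} + \left(\frac{20}{-25} + \frac{62}{56}\right)\right)^{2} = \left(\frac{11}{-7} + \left(20 \left(- \frac{1}{25}\right) + 62 \cdot \frac{1}{56}\right)\right)^{2} = \left(11 \left(- \frac{1}{7}\right) + \left(- \frac{4}{5} + \frac{31}{28}\right)\right)^{2} = \left(- \frac{11}{7} + \frac{43}{140}\right)^{2} = \left(- \frac{177}{140}\right)^{2} = \frac{31329}{19600}$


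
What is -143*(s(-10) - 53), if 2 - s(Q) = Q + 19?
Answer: 8580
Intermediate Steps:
s(Q) = -17 - Q (s(Q) = 2 - (Q + 19) = 2 - (19 + Q) = 2 + (-19 - Q) = -17 - Q)
-143*(s(-10) - 53) = -143*((-17 - 1*(-10)) - 53) = -143*((-17 + 10) - 53) = -143*(-7 - 53) = -143*(-60) = 8580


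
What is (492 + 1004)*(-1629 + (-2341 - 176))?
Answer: -6202416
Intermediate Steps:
(492 + 1004)*(-1629 + (-2341 - 176)) = 1496*(-1629 - 2517) = 1496*(-4146) = -6202416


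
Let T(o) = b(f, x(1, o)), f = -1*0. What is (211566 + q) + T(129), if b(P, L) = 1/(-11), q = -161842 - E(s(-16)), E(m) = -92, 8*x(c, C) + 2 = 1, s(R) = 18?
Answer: 547975/11 ≈ 49816.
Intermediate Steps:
f = 0
x(c, C) = -1/8 (x(c, C) = -1/4 + (1/8)*1 = -1/4 + 1/8 = -1/8)
q = -161750 (q = -161842 - 1*(-92) = -161842 + 92 = -161750)
b(P, L) = -1/11
T(o) = -1/11
(211566 + q) + T(129) = (211566 - 161750) - 1/11 = 49816 - 1/11 = 547975/11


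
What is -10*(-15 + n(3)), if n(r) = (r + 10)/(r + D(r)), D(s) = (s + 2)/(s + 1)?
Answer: 2030/17 ≈ 119.41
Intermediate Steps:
D(s) = (2 + s)/(1 + s)
n(r) = (10 + r)/(r + (2 + r)/(1 + r)) (n(r) = (r + 10)/(r + (2 + r)/(1 + r)) = (10 + r)/(r + (2 + r)/(1 + r)))
-10*(-15 + n(3)) = -10*(-15 + (1 + 3)*(10 + 3)/(2 + 3 + 3*(1 + 3))) = -10*(-15 + 4*13/(2 + 3 + 3*4)) = -10*(-15 + 4*13/(2 + 3 + 12)) = -10*(-15 + 4*13/17) = -10*(-15 + (1/17)*4*13) = -10*(-15 + 52/17) = -10*(-203/17) = 2030/17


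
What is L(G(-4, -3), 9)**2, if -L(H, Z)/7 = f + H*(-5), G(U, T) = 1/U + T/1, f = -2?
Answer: 159201/16 ≈ 9950.1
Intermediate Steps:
G(U, T) = T + 1/U (G(U, T) = 1/U + T*1 = 1/U + T = T + 1/U)
L(H, Z) = 14 + 35*H (L(H, Z) = -7*(-2 + H*(-5)) = -7*(-2 - 5*H) = 14 + 35*H)
L(G(-4, -3), 9)**2 = (14 + 35*(-3 + 1/(-4)))**2 = (14 + 35*(-3 - 1/4))**2 = (14 + 35*(-13/4))**2 = (14 - 455/4)**2 = (-399/4)**2 = 159201/16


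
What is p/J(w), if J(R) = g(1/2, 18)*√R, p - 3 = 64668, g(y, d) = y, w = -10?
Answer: -64671*I*√10/5 ≈ -40902.0*I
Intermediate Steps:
p = 64671 (p = 3 + 64668 = 64671)
J(R) = √R/2 (J(R) = (1/2)*√R = (1*(½))*√R = √R/2)
p/J(w) = 64671/((√(-10)/2)) = 64671/(((I*√10)/2)) = 64671/((I*√10/2)) = 64671*(-I*√10/5) = -64671*I*√10/5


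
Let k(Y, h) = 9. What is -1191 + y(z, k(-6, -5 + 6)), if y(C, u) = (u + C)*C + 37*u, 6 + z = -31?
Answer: 178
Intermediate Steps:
z = -37 (z = -6 - 31 = -37)
y(C, u) = 37*u + C*(C + u) (y(C, u) = (C + u)*C + 37*u = C*(C + u) + 37*u = 37*u + C*(C + u))
-1191 + y(z, k(-6, -5 + 6)) = -1191 + ((-37)² + 37*9 - 37*9) = -1191 + (1369 + 333 - 333) = -1191 + 1369 = 178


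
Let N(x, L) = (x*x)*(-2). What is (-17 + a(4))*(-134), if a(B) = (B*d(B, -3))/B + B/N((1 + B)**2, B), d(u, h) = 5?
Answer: 1005268/625 ≈ 1608.4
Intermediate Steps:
N(x, L) = -2*x**2 (N(x, L) = x**2*(-2) = -2*x**2)
a(B) = 5 - B/(2*(1 + B)**4) (a(B) = (B*5)/B + B/((-2*(1 + B)**4)) = (5*B)/B + B/((-2*(1 + B)**4)) = 5 + B*(-1/(2*(1 + B)**4)) = 5 - B/(2*(1 + B)**4))
(-17 + a(4))*(-134) = (-17 + (5 - 1/2*4/(1 + 4)**4))*(-134) = (-17 + (5 - 1/2*4/5**4))*(-134) = (-17 + (5 - 1/2*4*1/625))*(-134) = (-17 + (5 - 2/625))*(-134) = (-17 + 3123/625)*(-134) = -7502/625*(-134) = 1005268/625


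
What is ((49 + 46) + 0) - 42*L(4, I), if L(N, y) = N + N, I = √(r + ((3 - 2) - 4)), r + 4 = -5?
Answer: -241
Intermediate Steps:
r = -9 (r = -4 - 5 = -9)
I = 2*I*√3 (I = √(-9 + ((3 - 2) - 4)) = √(-9 + (1 - 4)) = √(-9 - 3) = √(-12) = 2*I*√3 ≈ 3.4641*I)
L(N, y) = 2*N
((49 + 46) + 0) - 42*L(4, I) = ((49 + 46) + 0) - 84*4 = (95 + 0) - 42*8 = 95 - 336 = -241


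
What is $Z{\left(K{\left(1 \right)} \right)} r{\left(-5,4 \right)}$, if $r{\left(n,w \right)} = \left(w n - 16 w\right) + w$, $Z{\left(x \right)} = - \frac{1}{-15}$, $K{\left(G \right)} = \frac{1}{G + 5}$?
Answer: $- \frac{16}{3} \approx -5.3333$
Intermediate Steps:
$K{\left(G \right)} = \frac{1}{5 + G}$
$Z{\left(x \right)} = \frac{1}{15}$ ($Z{\left(x \right)} = \left(-1\right) \left(- \frac{1}{15}\right) = \frac{1}{15}$)
$r{\left(n,w \right)} = - 15 w + n w$ ($r{\left(n,w \right)} = \left(n w - 16 w\right) + w = \left(- 16 w + n w\right) + w = - 15 w + n w$)
$Z{\left(K{\left(1 \right)} \right)} r{\left(-5,4 \right)} = \frac{4 \left(-15 - 5\right)}{15} = \frac{4 \left(-20\right)}{15} = \frac{1}{15} \left(-80\right) = - \frac{16}{3}$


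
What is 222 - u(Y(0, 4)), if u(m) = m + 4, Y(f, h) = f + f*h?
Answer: 218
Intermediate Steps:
u(m) = 4 + m
222 - u(Y(0, 4)) = 222 - (4 + 0*(1 + 4)) = 222 - (4 + 0*5) = 222 - (4 + 0) = 222 - 1*4 = 222 - 4 = 218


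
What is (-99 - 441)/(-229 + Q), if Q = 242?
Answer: -540/13 ≈ -41.538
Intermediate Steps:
(-99 - 441)/(-229 + Q) = (-99 - 441)/(-229 + 242) = -540/13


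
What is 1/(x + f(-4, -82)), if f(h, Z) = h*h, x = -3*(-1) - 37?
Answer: -1/18 ≈ -0.055556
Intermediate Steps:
x = -34 (x = 3 - 37 = -34)
f(h, Z) = h**2
1/(x + f(-4, -82)) = 1/(-34 + (-4)**2) = 1/(-34 + 16) = 1/(-18) = -1/18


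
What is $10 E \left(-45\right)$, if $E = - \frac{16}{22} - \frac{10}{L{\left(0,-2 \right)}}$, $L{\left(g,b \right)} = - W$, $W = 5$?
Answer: $- \frac{6300}{11} \approx -572.73$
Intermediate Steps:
$L{\left(g,b \right)} = -5$ ($L{\left(g,b \right)} = \left(-1\right) 5 = -5$)
$E = \frac{14}{11}$ ($E = - \frac{16}{22} - \frac{10}{-5} = \left(-16\right) \frac{1}{22} - -2 = - \frac{8}{11} + 2 = \frac{14}{11} \approx 1.2727$)
$10 E \left(-45\right) = 10 \cdot \frac{14}{11} \left(-45\right) = \frac{140}{11} \left(-45\right) = - \frac{6300}{11}$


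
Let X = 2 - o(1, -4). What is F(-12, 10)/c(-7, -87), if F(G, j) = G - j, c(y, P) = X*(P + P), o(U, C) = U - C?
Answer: -11/261 ≈ -0.042146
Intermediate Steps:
X = -3 (X = 2 - (1 - 1*(-4)) = 2 - (1 + 4) = 2 - 1*5 = 2 - 5 = -3)
c(y, P) = -6*P (c(y, P) = -3*(P + P) = -6*P)
F(-12, 10)/c(-7, -87) = (-12 - 1*10)/((-6*(-87))) = (-12 - 10)/522 = -22*1/522 = -11/261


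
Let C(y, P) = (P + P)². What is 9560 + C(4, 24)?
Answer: 11864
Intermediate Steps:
C(y, P) = 4*P² (C(y, P) = (2*P)² = 4*P²)
9560 + C(4, 24) = 9560 + 4*24² = 9560 + 4*576 = 9560 + 2304 = 11864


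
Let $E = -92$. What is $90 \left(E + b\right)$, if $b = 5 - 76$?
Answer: $-14670$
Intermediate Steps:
$b = -71$ ($b = 5 - 76 = -71$)
$90 \left(E + b\right) = 90 \left(-92 - 71\right) = 90 \left(-163\right) = -14670$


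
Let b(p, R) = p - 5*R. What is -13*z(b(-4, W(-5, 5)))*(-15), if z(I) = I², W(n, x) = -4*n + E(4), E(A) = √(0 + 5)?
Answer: 2133495 + 202800*√5 ≈ 2.5870e+6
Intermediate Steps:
E(A) = √5
W(n, x) = √5 - 4*n (W(n, x) = -4*n + √5 = √5 - 4*n)
-13*z(b(-4, W(-5, 5)))*(-15) = -13*(-4 - 5*(√5 - 4*(-5)))²*(-15) = -13*(-4 - 5*(√5 + 20))²*(-15) = -13*(-4 - 5*(20 + √5))²*(-15) = -13*(-4 + (-100 - 5*√5))²*(-15) = -13*(-104 - 5*√5)²*(-15) = 195*(-104 - 5*√5)²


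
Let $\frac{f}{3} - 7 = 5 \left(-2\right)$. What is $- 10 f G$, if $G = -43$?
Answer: $-3870$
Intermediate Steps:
$f = -9$ ($f = 21 + 3 \cdot 5 \left(-2\right) = 21 + 3 \left(-10\right) = 21 - 30 = -9$)
$- 10 f G = \left(-10\right) \left(-9\right) \left(-43\right) = 90 \left(-43\right) = -3870$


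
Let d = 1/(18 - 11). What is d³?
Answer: 1/343 ≈ 0.0029155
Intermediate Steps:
d = ⅐ (d = 1/7 = ⅐ ≈ 0.14286)
d³ = (⅐)³ = 1/343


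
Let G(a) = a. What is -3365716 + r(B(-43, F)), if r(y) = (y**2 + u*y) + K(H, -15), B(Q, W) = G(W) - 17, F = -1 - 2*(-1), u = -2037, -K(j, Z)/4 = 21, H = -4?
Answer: -3332952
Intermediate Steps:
K(j, Z) = -84 (K(j, Z) = -4*21 = -84)
F = 1 (F = -1 + 2 = 1)
B(Q, W) = -17 + W (B(Q, W) = W - 17 = -17 + W)
r(y) = -84 + y**2 - 2037*y (r(y) = (y**2 - 2037*y) - 84 = -84 + y**2 - 2037*y)
-3365716 + r(B(-43, F)) = -3365716 + (-84 + (-17 + 1)**2 - 2037*(-17 + 1)) = -3365716 + (-84 + (-16)**2 - 2037*(-16)) = -3365716 + (-84 + 256 + 32592) = -3365716 + 32764 = -3332952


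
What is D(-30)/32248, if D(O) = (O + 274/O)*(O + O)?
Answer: 587/8062 ≈ 0.072811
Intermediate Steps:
D(O) = 2*O*(O + 274/O) (D(O) = (O + 274/O)*(2*O) = 2*O*(O + 274/O))
D(-30)/32248 = (548 + 2*(-30)**2)/32248 = (548 + 2*900)*(1/32248) = (548 + 1800)*(1/32248) = 2348*(1/32248) = 587/8062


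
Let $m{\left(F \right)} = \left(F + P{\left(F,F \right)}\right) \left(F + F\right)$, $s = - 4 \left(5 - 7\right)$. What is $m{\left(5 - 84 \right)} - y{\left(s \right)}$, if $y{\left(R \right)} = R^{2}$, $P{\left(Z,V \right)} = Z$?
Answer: $24900$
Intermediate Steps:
$s = 8$ ($s = \left(-4\right) \left(-2\right) = 8$)
$m{\left(F \right)} = 4 F^{2}$ ($m{\left(F \right)} = \left(F + F\right) \left(F + F\right) = 2 F 2 F = 4 F^{2}$)
$m{\left(5 - 84 \right)} - y{\left(s \right)} = 4 \left(5 - 84\right)^{2} - 8^{2} = 4 \left(-79\right)^{2} - 64 = 4 \cdot 6241 - 64 = 24964 - 64 = 24900$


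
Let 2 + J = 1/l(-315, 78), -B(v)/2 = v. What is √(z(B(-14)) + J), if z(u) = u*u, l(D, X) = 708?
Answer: √97997289/354 ≈ 27.964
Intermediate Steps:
B(v) = -2*v
z(u) = u²
J = -1415/708 (J = -2 + 1/708 = -1415/708 ≈ -1.9986)
√(z(B(-14)) + J) = √((-2*(-14))² - 1415/708) = √(28² - 1415/708) = √(784 - 1415/708) = √(553657/708) = √97997289/354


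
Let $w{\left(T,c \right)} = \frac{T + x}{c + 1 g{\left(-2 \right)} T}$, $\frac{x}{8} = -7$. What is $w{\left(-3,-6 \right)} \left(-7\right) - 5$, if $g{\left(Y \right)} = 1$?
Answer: $- \frac{458}{9} \approx -50.889$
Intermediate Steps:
$x = -56$ ($x = 8 \left(-7\right) = -56$)
$w{\left(T,c \right)} = \frac{-56 + T}{T + c}$ ($w{\left(T,c \right)} = \frac{T - 56}{c + 1 \cdot 1 T} = \frac{-56 + T}{c + 1 T} = \frac{-56 + T}{c + T} = \frac{-56 + T}{T + c}$)
$w{\left(-3,-6 \right)} \left(-7\right) - 5 = \frac{-56 - 3}{-3 - 6} \left(-7\right) - 5 = \frac{1}{-9} \left(-59\right) \left(-7\right) - 5 = \left(- \frac{1}{9}\right) \left(-59\right) \left(-7\right) - 5 = \frac{59}{9} \left(-7\right) - 5 = - \frac{413}{9} - 5 = - \frac{458}{9}$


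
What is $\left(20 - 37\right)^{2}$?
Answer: $289$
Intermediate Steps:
$\left(20 - 37\right)^{2} = \left(-17\right)^{2} = 289$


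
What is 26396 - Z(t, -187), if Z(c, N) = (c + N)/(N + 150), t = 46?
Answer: 976511/37 ≈ 26392.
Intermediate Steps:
Z(c, N) = (N + c)/(150 + N)
26396 - Z(t, -187) = 26396 - (-187 + 46)/(150 - 187) = 26396 - (-141)/(-37) = 26396 - (-1)*(-141)/37 = 26396 - 1*141/37 = 26396 - 141/37 = 976511/37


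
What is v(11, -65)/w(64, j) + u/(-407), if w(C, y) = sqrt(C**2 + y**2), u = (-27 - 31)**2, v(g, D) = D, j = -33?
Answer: -3364/407 - 13*sqrt(5185)/1037 ≈ -9.1680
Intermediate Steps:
u = 3364 (u = (-58)**2 = 3364)
v(11, -65)/w(64, j) + u/(-407) = -65/sqrt(64**2 + (-33)**2) + 3364/(-407) = -65/sqrt(4096 + 1089) + 3364*(-1/407) = -65*sqrt(5185)/5185 - 3364/407 = -13*sqrt(5185)/1037 - 3364/407 = -3364/407 - 13*sqrt(5185)/1037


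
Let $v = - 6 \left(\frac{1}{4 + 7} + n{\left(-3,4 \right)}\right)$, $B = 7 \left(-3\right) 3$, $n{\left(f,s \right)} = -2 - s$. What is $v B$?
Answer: $- \frac{24570}{11} \approx -2233.6$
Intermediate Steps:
$B = -63$ ($B = \left(-21\right) 3 = -63$)
$v = \frac{390}{11}$ ($v = - 6 \left(\frac{1}{4 + 7} - 6\right) = - 6 \left(\frac{1}{11} - 6\right) = \left(-6\right) \left(- \frac{65}{11}\right) = \frac{390}{11} \approx 35.455$)
$v B = \frac{390}{11} \left(-63\right) = - \frac{24570}{11}$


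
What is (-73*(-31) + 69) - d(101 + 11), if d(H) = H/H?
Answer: 2331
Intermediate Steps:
d(H) = 1
(-73*(-31) + 69) - d(101 + 11) = (-73*(-31) + 69) - 1*1 = (2263 + 69) - 1 = 2332 - 1 = 2331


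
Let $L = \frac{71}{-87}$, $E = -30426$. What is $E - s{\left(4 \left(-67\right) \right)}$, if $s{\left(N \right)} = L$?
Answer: $- \frac{2646991}{87} \approx -30425.0$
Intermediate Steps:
$L = - \frac{71}{87}$ ($L = 71 \left(- \frac{1}{87}\right) = - \frac{71}{87} \approx -0.81609$)
$s{\left(N \right)} = - \frac{71}{87}$
$E - s{\left(4 \left(-67\right) \right)} = -30426 - - \frac{71}{87} = -30426 + \frac{71}{87} = - \frac{2646991}{87}$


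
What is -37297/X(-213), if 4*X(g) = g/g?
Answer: -149188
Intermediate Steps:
X(g) = ¼ (X(g) = (g/g)/4 = (¼)*1 = ¼)
-37297/X(-213) = -37297/¼ = -37297*4 = -149188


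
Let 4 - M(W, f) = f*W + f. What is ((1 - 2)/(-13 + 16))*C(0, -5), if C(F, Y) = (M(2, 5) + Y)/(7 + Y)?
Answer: 8/3 ≈ 2.6667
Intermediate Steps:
M(W, f) = 4 - f - W*f (M(W, f) = 4 - (f*W + f) = 4 - (W*f + f) = 4 - (f + W*f) = 4 + (-f - W*f) = 4 - f - W*f)
C(F, Y) = (-11 + Y)/(7 + Y) (C(F, Y) = ((4 - 1*5 - 1*2*5) + Y)/(7 + Y) = ((4 - 5 - 10) + Y)/(7 + Y) = (-11 + Y)/(7 + Y))
((1 - 2)/(-13 + 16))*C(0, -5) = ((1 - 2)/(-13 + 16))*((-11 - 5)/(7 - 5)) = (-1/3)*(-16/2) = (-1*1/3)*((1/2)*(-16)) = -1/3*(-8) = 8/3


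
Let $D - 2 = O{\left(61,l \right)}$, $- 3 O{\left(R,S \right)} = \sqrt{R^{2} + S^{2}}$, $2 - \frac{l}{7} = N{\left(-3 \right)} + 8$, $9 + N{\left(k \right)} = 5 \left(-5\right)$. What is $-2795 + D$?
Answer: $-2793 - \frac{\sqrt{42137}}{3} \approx -2861.4$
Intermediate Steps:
$N{\left(k \right)} = -34$ ($N{\left(k \right)} = -9 + 5 \left(-5\right) = -9 - 25 = -34$)
$l = 196$ ($l = 14 - 7 \left(-34 + 8\right) = 14 - -182 = 14 + 182 = 196$)
$O{\left(R,S \right)} = - \frac{\sqrt{R^{2} + S^{2}}}{3}$
$D = 2 - \frac{\sqrt{42137}}{3}$ ($D = 2 - \frac{\sqrt{61^{2} + 196^{2}}}{3} = 2 - \frac{\sqrt{3721 + 38416}}{3} = 2 - \frac{\sqrt{42137}}{3} \approx -66.424$)
$-2795 + D = -2795 + \left(2 - \frac{\sqrt{42137}}{3}\right) = -2793 - \frac{\sqrt{42137}}{3}$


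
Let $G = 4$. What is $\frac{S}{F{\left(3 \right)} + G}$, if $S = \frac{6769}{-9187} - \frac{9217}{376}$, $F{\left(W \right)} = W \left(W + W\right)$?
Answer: $- \frac{87221723}{75994864} \approx -1.1477$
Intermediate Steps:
$F{\left(W \right)} = 2 W^{2}$ ($F{\left(W \right)} = W 2 W = 2 W^{2}$)
$S = - \frac{87221723}{3454312}$ ($S = 6769 \left(- \frac{1}{9187}\right) - \frac{9217}{376} = - \frac{6769}{9187} - \frac{9217}{376} = - \frac{87221723}{3454312} \approx -25.25$)
$\frac{S}{F{\left(3 \right)} + G} = - \frac{87221723}{3454312 \left(2 \cdot 3^{2} + 4\right)} = - \frac{87221723}{3454312 \left(2 \cdot 9 + 4\right)} = - \frac{87221723}{3454312 \left(18 + 4\right)} = - \frac{87221723}{3454312 \cdot 22} = \left(- \frac{87221723}{3454312}\right) \frac{1}{22} = - \frac{87221723}{75994864}$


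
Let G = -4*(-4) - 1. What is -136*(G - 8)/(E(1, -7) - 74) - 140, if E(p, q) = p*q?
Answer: -10388/81 ≈ -128.25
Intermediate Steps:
G = 15 (G = 16 - 1 = 15)
-136*(G - 8)/(E(1, -7) - 74) - 140 = -136*(15 - 8)/(1*(-7) - 74) - 140 = -952/(-7 - 74) - 140 = -952/(-81) - 140 = -952*(-1)/81 - 140 = -136*(-7/81) - 140 = 952/81 - 140 = -10388/81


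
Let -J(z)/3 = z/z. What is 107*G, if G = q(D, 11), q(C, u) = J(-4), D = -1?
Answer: -321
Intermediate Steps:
J(z) = -3 (J(z) = -3*z/z = -3*1 = -3)
q(C, u) = -3
G = -3
107*G = 107*(-3) = -321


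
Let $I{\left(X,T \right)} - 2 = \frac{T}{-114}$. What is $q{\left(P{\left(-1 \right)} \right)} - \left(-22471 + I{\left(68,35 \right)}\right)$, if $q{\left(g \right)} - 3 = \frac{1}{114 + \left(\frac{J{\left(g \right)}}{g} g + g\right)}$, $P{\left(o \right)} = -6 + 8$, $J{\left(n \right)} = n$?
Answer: $\frac{75574397}{3363} \approx 22472.0$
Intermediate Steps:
$I{\left(X,T \right)} = 2 - \frac{T}{114}$ ($I{\left(X,T \right)} = 2 + \frac{T}{-114} = 2 + T \left(- \frac{1}{114}\right) = 2 - \frac{T}{114}$)
$P{\left(o \right)} = 2$
$q{\left(g \right)} = 3 + \frac{1}{114 + 2 g}$ ($q{\left(g \right)} = 3 + \frac{1}{114 + \left(\frac{g}{g} g + g\right)} = 3 + \frac{1}{114 + \left(1 g + g\right)} = 3 + \frac{1}{114 + \left(g + g\right)} = 3 + \frac{1}{114 + 2 g}$)
$q{\left(P{\left(-1 \right)} \right)} - \left(-22471 + I{\left(68,35 \right)}\right) = \frac{343 + 6 \cdot 2}{2 \left(57 + 2\right)} + \left(22471 - \left(2 - \frac{35}{114}\right)\right) = \frac{343 + 12}{2 \cdot 59} + \left(22471 - \left(2 - \frac{35}{114}\right)\right) = \frac{1}{2} \cdot \frac{1}{59} \cdot 355 + \left(22471 - \frac{193}{114}\right) = \frac{355}{118} + \left(22471 - \frac{193}{114}\right) = \frac{355}{118} + \frac{2561501}{114} = \frac{75574397}{3363}$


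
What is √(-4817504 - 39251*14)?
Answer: I*√5367018 ≈ 2316.7*I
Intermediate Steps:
√(-4817504 - 39251*14) = √(-4817504 - 549514) = √(-5367018) = I*√5367018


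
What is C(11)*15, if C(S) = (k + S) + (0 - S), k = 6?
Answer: 90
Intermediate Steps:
C(S) = 6 (C(S) = (6 + S) + (0 - S) = (6 + S) - S = 6)
C(11)*15 = 6*15 = 90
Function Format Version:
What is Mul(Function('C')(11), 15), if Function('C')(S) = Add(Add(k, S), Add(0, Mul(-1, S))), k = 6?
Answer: 90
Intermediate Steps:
Function('C')(S) = 6 (Function('C')(S) = Add(Add(6, S), Add(0, Mul(-1, S))) = Add(Add(6, S), Mul(-1, S)) = 6)
Mul(Function('C')(11), 15) = Mul(6, 15) = 90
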